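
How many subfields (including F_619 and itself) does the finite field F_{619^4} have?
F_{619^4} has 3 subfields

The subfields of F_{p^n} are exactly the fields F_{p^d} for d | n (each is the fixed field of the unique index-d subgroup of Gal(F_{p^n}/F_p) ≅ Z/nZ). The divisors of n = 4 are {1, 2, 4}, giving 3 subfields: F_{619^1}, F_{619^2}, F_{619^4}.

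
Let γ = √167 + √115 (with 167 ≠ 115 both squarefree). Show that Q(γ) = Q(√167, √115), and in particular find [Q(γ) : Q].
[Q(γ) : Q] = 4 (equivalently, Q(γ) = Q(√167, √115))

Obviously Q(γ) ⊆ Q(√167, √115), and [Q(√167, √115):Q] = 4 (since 167, 115 are distinct squarefree integers > 1 with 19205 not a perfect square). To show equality we compute the minimal polynomial of γ. From γ = √167 + √115: γ^2 = 167 + 2√(19205) + 115 = 282 + 2√(19205), so γ^2 - 282 = 2√(19205); squaring, (γ^2 - 282)^2 = 4·19205, i.e. γ^4 - 564γ^2 + 79524 - 76820 = 0, i.e. γ^4 - 564γ^2 + 2704 = 0. So γ is a root of x^4 - 564x^2 + 2704. This polynomial is irreducible over Q: it has no rational root (each ±√167 ± √115 is irrational), and any factorization into two quadratics over Q would force √(19205) ∈ Q (pairing opposite roots) or √167, √115 ∈ Q (other pairings), all impossible. Hence [Q(γ):Q] = 4 = [Q(√167, √115):Q], so Q(γ) = Q(√167, √115).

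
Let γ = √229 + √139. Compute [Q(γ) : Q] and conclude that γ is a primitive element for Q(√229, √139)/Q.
[Q(γ) : Q] = 4 (equivalently, Q(γ) = Q(√229, √139))

Obviously Q(γ) ⊆ Q(√229, √139), and [Q(√229, √139):Q] = 4 (since 229, 139 are distinct squarefree integers > 1 with 31831 not a perfect square). To show equality we compute the minimal polynomial of γ. From γ = √229 + √139: γ^2 = 229 + 2√(31831) + 139 = 368 + 2√(31831), so γ^2 - 368 = 2√(31831); squaring, (γ^2 - 368)^2 = 4·31831, i.e. γ^4 - 736γ^2 + 135424 - 127324 = 0, i.e. γ^4 - 736γ^2 + 8100 = 0. So γ is a root of x^4 - 736x^2 + 8100. This polynomial is irreducible over Q: it has no rational root (each ±√229 ± √139 is irrational), and any factorization into two quadratics over Q would force √(31831) ∈ Q (pairing opposite roots) or √229, √139 ∈ Q (other pairings), all impossible. Hence [Q(γ):Q] = 4 = [Q(√229, √139):Q], so Q(γ) = Q(√229, √139).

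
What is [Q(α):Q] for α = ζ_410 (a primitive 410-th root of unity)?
[Q(α):Q] = 160

The minimal polynomial of ζ_410 over Q is the 410-th cyclotomic polynomial Φ_410(x), which is irreducible over Q and has degree φ(410) = 160. Hence [Q(α):Q] = φ(410) = 160.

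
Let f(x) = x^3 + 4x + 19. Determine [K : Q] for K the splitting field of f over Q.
[K : Q] = 6

By the rational root test, any rational root of the monic integer polynomial f(x) = x^3 + 4x + 19 must be an integer dividing the constant term 19, i.e. one of ±{1, 19}. Evaluating: f(1) = 24, f(-1) = 14, f(19) = 6954, f(-19) = -6916; none is 0, so f has no rational root and is therefore irreducible over Q (a cubic with no linear factor over a field is irreducible). For an irreducible cubic, the Galois group is A_3 or S_3 according as the discriminant disc(f) = -4a^3 - 27b^2 = -4·(4)^3 - 27·(19)^2 = -10003 is or is not a square in Q. Here disc(f) = -10003 is not a perfect square in Q, so the Galois group of f over Q is not contained in A_3 and must be all of S_3. The splitting field has degree |S_3| = 6 over Q, so [K : Q] = 6.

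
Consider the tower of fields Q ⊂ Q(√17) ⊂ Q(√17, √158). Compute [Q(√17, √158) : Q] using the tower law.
[Q(√17, √158) : Q] = 4

[Q(√17):Q] = 2 (min poly x^2 - 17, irreducible since 17 is squarefree > 1). For the top step, suppose √158 ∈ Q(√17), say √158 = c + d√17 with c, d ∈ Q. Squaring: 158 = c^2 + 17d^2 + 2cd√17. Since √17 ∉ Q this forces 2cd = 0. If d = 0 then √158 = c ∈ Q, contradicting 158 squarefree > 1. If c = 0 then 158 = 17d^2, so 17·158 = (17d)^2 is a perfect square in Q — but 17·158 = 2686 is not a perfect square (since 17 and 158 are distinct squarefree integers). Contradiction. Hence √158 ∉ Q(√17), so x^2 - 158 stays irreducible over Q(√17) and [Q(√17, √158) : Q(√17)] = 2. By the tower law, [Q(√17, √158) : Q] = 2 · 2 = 4.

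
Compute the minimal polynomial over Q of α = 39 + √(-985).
m_α(x) = x^2 - 78x + 2506

From α - 39 = √(-985), squaring gives (α - 39)^2 = -985, i.e. α^2 - 78α + 1521 = -985, so α^2 - 78α + 2506 = 0. The discriminant of x^2 - 78x + 2506 is (-78)^2 - 4·(2506) = 6084 - 10024 = -3940, and 4·(-985) is not a perfect square in Q since -985 is squarefree and ≠ 1. Hence x^2 - 78x + 2506 is irreducible over Q and is the minimal polynomial of α.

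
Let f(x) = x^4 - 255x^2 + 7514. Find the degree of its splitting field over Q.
[K : Q] = 4

Solving the quadratic in x^2: x^2 = (255 ± √(255^2 - 4·7514))/2 = (255 ± √34969)/2 = (255 ± 187)/2, giving x^2 = 221 or x^2 = 34. So f(x) = (x^2 - 221)(x^2 - 34) and the roots of f are ±√221, ±√34. Hence the splitting field is K = Q(√221, √34). Since 221 and 34 are distinct squarefree integers > 1, their product 7514 is not a perfect square, so √34 ∉ Q(√221). By the tower law [K:Q] = [Q(√221,√34):Q(√221)] · [Q(√221):Q] = 2 · 2 = 4.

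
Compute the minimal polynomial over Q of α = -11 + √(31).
m_α(x) = x^2 + 22x + 90

From α + 11 = √(31), squaring gives (α + 11)^2 = 31, i.e. α^2 + 22α + 121 = 31, so α^2 + 22α + 90 = 0. The discriminant of x^2 + 22x + 90 is (22)^2 - 4·(90) = 484 - 360 = 124, and 4·(31) is not a perfect square in Q since 31 is squarefree and ≠ 1. Hence x^2 + 22x + 90 is irreducible over Q and is the minimal polynomial of α.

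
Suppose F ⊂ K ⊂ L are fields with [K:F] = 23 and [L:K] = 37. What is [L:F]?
[L:F] = 851

The tower law says that for any tower of field extensions F ⊂ K ⊂ L with finite degrees, [L:F] = [L:K] · [K:F]. Here this gives [L:F] = 37 · 23 = 851.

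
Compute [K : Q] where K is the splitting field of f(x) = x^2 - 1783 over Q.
[K : Q] = 2

f(x) = x^2 - 1783 factors as (x - √1783)(x + √1783). The splitting field is K = Q(√1783). Since 1783 is squarefree and > 1, it is not a perfect square, so x^2 - 1783 is irreducible over Q and [Q(√1783) : Q] = 2. Hence [K : Q] = 2.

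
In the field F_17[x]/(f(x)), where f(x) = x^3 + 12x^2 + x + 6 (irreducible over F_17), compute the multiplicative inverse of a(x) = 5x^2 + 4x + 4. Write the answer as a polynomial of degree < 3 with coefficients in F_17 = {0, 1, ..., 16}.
a(x)^(-1) ≡ 14x^2 + 6x + 4 (mod f(x))

Since f is irreducible over F_17, F_17[x]/(f) is a field and a(x) ≠ 0 has an inverse. Apply the extended Euclidean algorithm to f(x) and a(x) in F_17[x]: f(x) = (7x + 7)·a(x) + (13x + 12);  a(x) = (3x + 8)·(13x + 12) + (10). The last nonzero remainder is the constant 10 = gcd(f, a) in F_17. Back-substituting through the division chain expresses 10 = s(x)·a(x) + t(x)·f(x) with s(x) ≡ 4x^2 + 9x + 6 (mod f), so (4x^2 + 9x + 6)·a(x) ≡ 10 (mod f). Multiplying by 10^(-1) ≡ 12 in F_17 gives a(x)^(-1) ≡ 12·(4x^2 + 9x + 6) ≡ 14x^2 + 6x + 4 (mod f). Check: (5x^2 + 4x + 4)·(14x^2 + 6x + 4) = 2x^4 + x^3 + 15x^2 + 6x + 16 ≡ 1 (mod x^3 + 12x^2 + x + 6).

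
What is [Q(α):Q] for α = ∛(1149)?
[Q(α):Q] = 3

The minimal polynomial of α is x^3 - 1149, irreducible over Q since 1149 is not a perfect cube (so x^3 - 1149 has no rational root). Hence [Q(α):Q] = deg(m_α) = 3.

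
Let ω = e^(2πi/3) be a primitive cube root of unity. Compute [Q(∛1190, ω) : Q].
[Q(∛1190, ω) : Q] = 6

[Q(∛1190):Q] = 3 (min poly x^3 - 1190, irreducible since 1190 is not a perfect cube). [Q(ω):Q] = 2 (min poly x^2 + x + 1). Since Q(∛1190) ⊂ R and ω ∉ R, we have ω ∉ Q(∛1190), so x^2 + x + 1 remains irreducible over Q(∛1190) and [Q(∛1190, ω) : Q(∛1190)] = 2. By the tower law, [Q(∛1190, ω) : Q] = 3 · 2 = 6. (In fact Q(∛1190, ω) is the splitting field of x^3 - 1190 over Q.)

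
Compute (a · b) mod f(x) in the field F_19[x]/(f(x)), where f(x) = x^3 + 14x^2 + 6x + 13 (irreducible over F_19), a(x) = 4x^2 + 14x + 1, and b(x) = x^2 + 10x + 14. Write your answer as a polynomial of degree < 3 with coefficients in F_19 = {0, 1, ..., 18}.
a · b ≡ 11x^2 + 14x + 2 (mod f(x))

Multiply in F_19[x]: a(x)·b(x) = (4x^2 + 14x + 1)·(x^2 + 10x + 14) = 4x^4 + 16x^3 + 7x^2 + 16x + 14. This has degree ≥ 3, so divide by f(x) over F_19: 4x^4 + 16x^3 + 7x^2 + 16x + 14 = (4x + 17)·(x^3 + 14x^2 + 6x + 13) + (11x^2 + 14x + 2). Hence a·b ≡ 11x^2 + 14x + 2 (mod f). (F_19[x]/(f) is a field with 19^3 = 6859 elements since f is irreducible of degree 3.)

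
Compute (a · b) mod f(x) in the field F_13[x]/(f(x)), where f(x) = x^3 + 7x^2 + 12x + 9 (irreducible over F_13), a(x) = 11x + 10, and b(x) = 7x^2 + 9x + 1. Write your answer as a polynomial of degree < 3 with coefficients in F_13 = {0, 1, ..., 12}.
a · b ≡ 7x^2 + 9x + 6 (mod f(x))

Multiply in F_13[x]: a(x)·b(x) = (11x + 10)·(7x^2 + 9x + 1) = 12x^3 + 10x + 10. This has degree ≥ 3, so divide by f(x) over F_13: 12x^3 + 10x + 10 = (12)·(x^3 + 7x^2 + 12x + 9) + (7x^2 + 9x + 6). Hence a·b ≡ 7x^2 + 9x + 6 (mod f). (F_13[x]/(f) is a field with 13^3 = 2197 elements since f is irreducible of degree 3.)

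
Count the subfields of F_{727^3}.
F_{727^3} has 2 subfields

The subfields of F_{p^n} are exactly the fields F_{p^d} for d | n (each is the fixed field of the unique index-d subgroup of Gal(F_{p^n}/F_p) ≅ Z/nZ). The divisors of n = 3 are {1, 3}, giving 2 subfields: F_{727^1}, F_{727^3}.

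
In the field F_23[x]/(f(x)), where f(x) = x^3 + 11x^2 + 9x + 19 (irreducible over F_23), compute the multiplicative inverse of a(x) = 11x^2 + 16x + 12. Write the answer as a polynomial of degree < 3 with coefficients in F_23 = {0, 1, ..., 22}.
a(x)^(-1) ≡ 19x^2 + 5x + 20 (mod f(x))

Since f is irreducible over F_23, F_23[x]/(f) is a field and a(x) ≠ 0 has an inverse. Apply the extended Euclidean algorithm to f(x) and a(x) in F_23[x]: f(x) = (21x + 6)·a(x) + (6x + 16);  a(x) = (21x + 8)·(6x + 16) + (22). The last nonzero remainder is the constant 22 = gcd(f, a) in F_23. Back-substituting through the division chain expresses 22 = s(x)·a(x) + t(x)·f(x) with s(x) ≡ 4x^2 + 18x + 3 (mod f), so (4x^2 + 18x + 3)·a(x) ≡ 22 (mod f). Multiplying by 22^(-1) ≡ 22 in F_23 gives a(x)^(-1) ≡ 22·(4x^2 + 18x + 3) ≡ 19x^2 + 5x + 20 (mod f). Check: (11x^2 + 16x + 12)·(19x^2 + 5x + 20) = 2x^4 + 14x^3 + 22x^2 + 12x + 10 ≡ 1 (mod x^3 + 11x^2 + 9x + 19).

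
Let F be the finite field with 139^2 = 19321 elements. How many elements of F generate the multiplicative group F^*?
There are φ(19320) = 4224 primitive elements

F_q^* is cyclic of order q - 1 = 19320. A cyclic group of order m has exactly φ(m) generators. Here m = 19320 = 2^3 · 3 · 5 · 7 · 23, so the number of primitive elements is φ(19320) = 4224.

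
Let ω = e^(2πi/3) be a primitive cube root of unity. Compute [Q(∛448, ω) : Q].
[Q(∛448, ω) : Q] = 6

[Q(∛448):Q] = 3 (min poly x^3 - 448, irreducible since 448 is not a perfect cube). [Q(ω):Q] = 2 (min poly x^2 + x + 1). Since Q(∛448) ⊂ R and ω ∉ R, we have ω ∉ Q(∛448), so x^2 + x + 1 remains irreducible over Q(∛448) and [Q(∛448, ω) : Q(∛448)] = 2. By the tower law, [Q(∛448, ω) : Q] = 3 · 2 = 6. (In fact Q(∛448, ω) is the splitting field of x^3 - 448 over Q.)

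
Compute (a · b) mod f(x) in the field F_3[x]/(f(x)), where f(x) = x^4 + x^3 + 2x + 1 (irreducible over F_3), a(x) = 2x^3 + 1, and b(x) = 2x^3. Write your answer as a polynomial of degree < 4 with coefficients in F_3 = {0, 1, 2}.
a · b ≡ 2x^3 + x^2 + 2x + 2 (mod f(x))

Multiply in F_3[x]: a(x)·b(x) = (2x^3 + 1)·(2x^3) = x^6 + 2x^3. This has degree ≥ 4, so divide by f(x) over F_3: x^6 + 2x^3 = (x^2 + 2x + 1)·(x^4 + x^3 + 2x + 1) + (2x^3 + x^2 + 2x + 2). Hence a·b ≡ 2x^3 + x^2 + 2x + 2 (mod f). (F_3[x]/(f) is a field with 3^4 = 81 elements since f is irreducible of degree 4.)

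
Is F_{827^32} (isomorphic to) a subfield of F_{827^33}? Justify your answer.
No: F_{827^32} is not a subfield of F_{827^33}

F_{p^m} embeds in F_{p^n} iff m | n. Here 32 ∤ 33 (since 33 = 1·32 + 1 with remainder 1 ≠ 0), so F_{827^32} is not a subfield of F_{827^33}. Equivalently: if it were, the tower law would give 32 = [F_{827^32}:F_827] dividing [F_{827^33}:F_827] = 33, contradiction.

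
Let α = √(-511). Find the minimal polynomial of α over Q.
m_α(x) = x^2 + 511

α satisfies α^2 + 511 = 0, so x^2 + 511 annihilates α. Since d = -511 is squarefree and ≠ 1, it is not a perfect square in Q, so x^2 + 511 has no rational root and is therefore irreducible over Q (a degree-2 polynomial over a field is irreducible iff it has no root). Hence m_α(x) = x^2 + 511.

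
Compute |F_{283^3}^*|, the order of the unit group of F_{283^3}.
|F_{283^3}^*| = 22665186

F_{283^3} has 283^3 = 22665187 elements; its multiplicative group consists of all nonzero elements, so |F_{283^3}^*| = 22665187 - 1 = 22665186. (It is cyclic since any finite subgroup of the multiplicative group of a field is cyclic.)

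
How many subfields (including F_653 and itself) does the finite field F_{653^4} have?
F_{653^4} has 3 subfields

The subfields of F_{p^n} are exactly the fields F_{p^d} for d | n (each is the fixed field of the unique index-d subgroup of Gal(F_{p^n}/F_p) ≅ Z/nZ). The divisors of n = 4 are {1, 2, 4}, giving 3 subfields: F_{653^1}, F_{653^2}, F_{653^4}.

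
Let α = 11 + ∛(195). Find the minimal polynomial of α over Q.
m_α(x) = x^3 - 33x^2 + 363x - 1526

Set β = α - 11 = ∛(195), so β^3 = 195. Then (α - 11)^3 - 195 = 0, i.e. α is a root of g(x) = (x - 11)^3 - 195 = x^3 - 33x^2 + 363x - 1526. Since g(x) = h(x - 11) where h(x) = x^3 - 195, and h is irreducible over Q (because 195 is not a perfect cube, so h has no rational root, and a monic cubic with no rational root is irreducible), g is also irreducible (irreducibility is preserved under the substitution x → x - 11). Hence m_α(x) = x^3 - 33x^2 + 363x - 1526.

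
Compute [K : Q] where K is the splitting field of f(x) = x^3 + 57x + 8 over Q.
[K : Q] = 6

By the rational root test, any rational root of the monic integer polynomial f(x) = x^3 + 57x + 8 must be an integer dividing the constant term 8, i.e. one of ±{1, 2, 4, 8}. Evaluating: f(1) = 66, f(-1) = -50, f(2) = 130, f(-2) = -114, f(4) = 300, f(-4) = -284, f(8) = 976, f(-8) = -960; none is 0, so f has no rational root and is therefore irreducible over Q (a cubic with no linear factor over a field is irreducible). For an irreducible cubic, the Galois group is A_3 or S_3 according as the discriminant disc(f) = -4a^3 - 27b^2 = -4·(57)^3 - 27·(8)^2 = -742500 is or is not a square in Q. Here disc(f) = -742500 is not a perfect square in Q, so the Galois group of f over Q is not contained in A_3 and must be all of S_3. The splitting field has degree |S_3| = 6 over Q, so [K : Q] = 6.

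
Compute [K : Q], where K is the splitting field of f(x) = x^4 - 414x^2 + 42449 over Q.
[K : Q] = 4

Solving the quadratic in x^2: x^2 = (414 ± √(414^2 - 4·42449))/2 = (414 ± √1600)/2 = (414 ± 40)/2, giving x^2 = 227 or x^2 = 187. So f(x) = (x^2 - 227)(x^2 - 187) and the roots of f are ±√227, ±√187. Hence the splitting field is K = Q(√227, √187). Since 227 and 187 are distinct squarefree integers > 1, their product 42449 is not a perfect square, so √187 ∉ Q(√227). By the tower law [K:Q] = [Q(√227,√187):Q(√227)] · [Q(√227):Q] = 2 · 2 = 4.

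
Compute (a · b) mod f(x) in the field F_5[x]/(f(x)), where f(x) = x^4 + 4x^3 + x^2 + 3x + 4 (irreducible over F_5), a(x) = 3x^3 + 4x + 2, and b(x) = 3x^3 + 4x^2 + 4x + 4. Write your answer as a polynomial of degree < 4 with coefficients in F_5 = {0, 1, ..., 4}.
a · b ≡ 2x^3 + 4x^2 + 2x + 4 (mod f(x))

Multiply in F_5[x]: a(x)·b(x) = (3x^3 + 4x + 2)·(3x^3 + 4x^2 + 4x + 4) = 4x^6 + 2x^5 + 4x^4 + 4x^3 + 4x^2 + 4x + 3. This has degree ≥ 4, so divide by f(x) over F_5: 4x^6 + 2x^5 + 4x^4 + 4x^3 + 4x^2 + 4x + 3 = (4x^2 + x + 1)·(x^4 + 4x^3 + x^2 + 3x + 4) + (2x^3 + 4x^2 + 2x + 4). Hence a·b ≡ 2x^3 + 4x^2 + 2x + 4 (mod f). (F_5[x]/(f) is a field with 5^4 = 625 elements since f is irreducible of degree 4.)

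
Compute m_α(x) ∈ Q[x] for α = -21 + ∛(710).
m_α(x) = x^3 + 63x^2 + 1323x + 8551

Set β = α + 21 = ∛(710), so β^3 = 710. Then (α + 21)^3 - 710 = 0, i.e. α is a root of g(x) = (x + 21)^3 - 710 = x^3 + 63x^2 + 1323x + 8551. Since g(x) = h(x + 21) where h(x) = x^3 - 710, and h is irreducible over Q (because 710 is not a perfect cube, so h has no rational root, and a monic cubic with no rational root is irreducible), g is also irreducible (irreducibility is preserved under the substitution x → x + 21). Hence m_α(x) = x^3 + 63x^2 + 1323x + 8551.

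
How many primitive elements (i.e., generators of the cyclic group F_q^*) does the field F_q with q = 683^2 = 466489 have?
There are φ(466488) = 129600 primitive elements

F_q^* is cyclic of order q - 1 = 466488. A cyclic group of order m has exactly φ(m) generators. Here m = 466488 = 2^3 · 3^2 · 11 · 19 · 31, so the number of primitive elements is φ(466488) = 129600.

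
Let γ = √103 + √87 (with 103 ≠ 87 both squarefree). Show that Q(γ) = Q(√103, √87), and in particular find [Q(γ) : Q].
[Q(γ) : Q] = 4 (equivalently, Q(γ) = Q(√103, √87))

Obviously Q(γ) ⊆ Q(√103, √87), and [Q(√103, √87):Q] = 4 (since 103, 87 are distinct squarefree integers > 1 with 8961 not a perfect square). To show equality we compute the minimal polynomial of γ. From γ = √103 + √87: γ^2 = 103 + 2√(8961) + 87 = 190 + 2√(8961), so γ^2 - 190 = 2√(8961); squaring, (γ^2 - 190)^2 = 4·8961, i.e. γ^4 - 380γ^2 + 36100 - 35844 = 0, i.e. γ^4 - 380γ^2 + 256 = 0. So γ is a root of x^4 - 380x^2 + 256. This polynomial is irreducible over Q: it has no rational root (each ±√103 ± √87 is irrational), and any factorization into two quadratics over Q would force √(8961) ∈ Q (pairing opposite roots) or √103, √87 ∈ Q (other pairings), all impossible. Hence [Q(γ):Q] = 4 = [Q(√103, √87):Q], so Q(γ) = Q(√103, √87).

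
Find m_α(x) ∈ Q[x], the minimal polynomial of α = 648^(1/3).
m_α(x) = x^3 - 648

α satisfies α^3 = 648, so x^3 - 648 annihilates α. By the rational root test, a rational root p/q (in lowest terms) of x^3 - 648 would satisfy p^3 = 648 q^3, forcing q = 1 and p^3 = 648; but 648 is not a perfect cube, contradiction. A monic cubic over Q with no rational root is irreducible (any nontrivial factorization would include a linear factor). Hence x^3 - 648 is the minimal polynomial of α, and in particular [Q(α):Q] = 3.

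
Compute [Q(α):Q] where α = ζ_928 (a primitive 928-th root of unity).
[Q(α):Q] = 448

The minimal polynomial of ζ_928 over Q is the 928-th cyclotomic polynomial Φ_928(x), which is irreducible over Q and has degree φ(928) = 448. Hence [Q(α):Q] = φ(928) = 448.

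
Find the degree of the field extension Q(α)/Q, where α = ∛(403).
[Q(α):Q] = 3

The minimal polynomial of α is x^3 - 403, irreducible over Q since 403 is not a perfect cube (so x^3 - 403 has no rational root). Hence [Q(α):Q] = deg(m_α) = 3.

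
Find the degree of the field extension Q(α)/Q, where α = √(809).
[Q(α):Q] = 2

[Q(α):Q] equals the degree of the minimal polynomial of α. Here α^2 = 809 and x^2 - 809 is irreducible (d = 809 is squarefree, ≠ 1, hence not a square), so deg(m_α) = 2. Thus [Q(α):Q] = 2.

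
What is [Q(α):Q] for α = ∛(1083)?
[Q(α):Q] = 3

The minimal polynomial of α is x^3 - 1083, irreducible over Q since 1083 is not a perfect cube (so x^3 - 1083 has no rational root). Hence [Q(α):Q] = deg(m_α) = 3.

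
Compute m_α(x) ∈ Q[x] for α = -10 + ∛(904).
m_α(x) = x^3 + 30x^2 + 300x + 96

Set β = α + 10 = ∛(904), so β^3 = 904. Then (α + 10)^3 - 904 = 0, i.e. α is a root of g(x) = (x + 10)^3 - 904 = x^3 + 30x^2 + 300x + 96. Since g(x) = h(x + 10) where h(x) = x^3 - 904, and h is irreducible over Q (because 904 is not a perfect cube, so h has no rational root, and a monic cubic with no rational root is irreducible), g is also irreducible (irreducibility is preserved under the substitution x → x + 10). Hence m_α(x) = x^3 + 30x^2 + 300x + 96.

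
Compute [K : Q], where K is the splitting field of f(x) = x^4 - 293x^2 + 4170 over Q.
[K : Q] = 4

Solving the quadratic in x^2: x^2 = (293 ± √(293^2 - 4·4170))/2 = (293 ± √69169)/2 = (293 ± 263)/2, giving x^2 = 15 or x^2 = 278. So f(x) = (x^2 - 15)(x^2 - 278) and the roots of f are ±√15, ±√278. Hence the splitting field is K = Q(√15, √278). Since 15 and 278 are distinct squarefree integers > 1, their product 4170 is not a perfect square, so √278 ∉ Q(√15). By the tower law [K:Q] = [Q(√15,√278):Q(√15)] · [Q(√15):Q] = 2 · 2 = 4.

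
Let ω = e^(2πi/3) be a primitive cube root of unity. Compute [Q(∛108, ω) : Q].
[Q(∛108, ω) : Q] = 6

[Q(∛108):Q] = 3 (min poly x^3 - 108, irreducible since 108 is not a perfect cube). [Q(ω):Q] = 2 (min poly x^2 + x + 1). Since Q(∛108) ⊂ R and ω ∉ R, we have ω ∉ Q(∛108), so x^2 + x + 1 remains irreducible over Q(∛108) and [Q(∛108, ω) : Q(∛108)] = 2. By the tower law, [Q(∛108, ω) : Q] = 3 · 2 = 6. (In fact Q(∛108, ω) is the splitting field of x^3 - 108 over Q.)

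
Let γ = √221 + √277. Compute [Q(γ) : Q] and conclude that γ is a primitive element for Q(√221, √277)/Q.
[Q(γ) : Q] = 4 (equivalently, Q(γ) = Q(√221, √277))

Obviously Q(γ) ⊆ Q(√221, √277), and [Q(√221, √277):Q] = 4 (since 221, 277 are distinct squarefree integers > 1 with 61217 not a perfect square). To show equality we compute the minimal polynomial of γ. From γ = √221 + √277: γ^2 = 221 + 2√(61217) + 277 = 498 + 2√(61217), so γ^2 - 498 = 2√(61217); squaring, (γ^2 - 498)^2 = 4·61217, i.e. γ^4 - 996γ^2 + 248004 - 244868 = 0, i.e. γ^4 - 996γ^2 + 3136 = 0. So γ is a root of x^4 - 996x^2 + 3136. This polynomial is irreducible over Q: it has no rational root (each ±√221 ± √277 is irrational), and any factorization into two quadratics over Q would force √(61217) ∈ Q (pairing opposite roots) or √221, √277 ∈ Q (other pairings), all impossible. Hence [Q(γ):Q] = 4 = [Q(√221, √277):Q], so Q(γ) = Q(√221, √277).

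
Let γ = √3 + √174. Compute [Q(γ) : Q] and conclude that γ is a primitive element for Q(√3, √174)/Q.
[Q(γ) : Q] = 4 (equivalently, Q(γ) = Q(√3, √174))

Obviously Q(γ) ⊆ Q(√3, √174), and [Q(√3, √174):Q] = 4 (since 3, 174 are distinct squarefree integers > 1 with 522 not a perfect square). To show equality we compute the minimal polynomial of γ. From γ = √3 + √174: γ^2 = 3 + 2√(522) + 174 = 177 + 2√(522), so γ^2 - 177 = 2√(522); squaring, (γ^2 - 177)^2 = 4·522, i.e. γ^4 - 354γ^2 + 31329 - 2088 = 0, i.e. γ^4 - 354γ^2 + 29241 = 0. So γ is a root of x^4 - 354x^2 + 29241. This polynomial is irreducible over Q: it has no rational root (each ±√3 ± √174 is irrational), and any factorization into two quadratics over Q would force √(522) ∈ Q (pairing opposite roots) or √3, √174 ∈ Q (other pairings), all impossible. Hence [Q(γ):Q] = 4 = [Q(√3, √174):Q], so Q(γ) = Q(√3, √174).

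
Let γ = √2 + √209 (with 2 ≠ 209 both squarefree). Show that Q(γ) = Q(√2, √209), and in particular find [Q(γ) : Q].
[Q(γ) : Q] = 4 (equivalently, Q(γ) = Q(√2, √209))

Obviously Q(γ) ⊆ Q(√2, √209), and [Q(√2, √209):Q] = 4 (since 2, 209 are distinct squarefree integers > 1 with 418 not a perfect square). To show equality we compute the minimal polynomial of γ. From γ = √2 + √209: γ^2 = 2 + 2√(418) + 209 = 211 + 2√(418), so γ^2 - 211 = 2√(418); squaring, (γ^2 - 211)^2 = 4·418, i.e. γ^4 - 422γ^2 + 44521 - 1672 = 0, i.e. γ^4 - 422γ^2 + 42849 = 0. So γ is a root of x^4 - 422x^2 + 42849. This polynomial is irreducible over Q: it has no rational root (each ±√2 ± √209 is irrational), and any factorization into two quadratics over Q would force √(418) ∈ Q (pairing opposite roots) or √2, √209 ∈ Q (other pairings), all impossible. Hence [Q(γ):Q] = 4 = [Q(√2, √209):Q], so Q(γ) = Q(√2, √209).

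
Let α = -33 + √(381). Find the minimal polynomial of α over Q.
m_α(x) = x^2 + 66x + 708

From α + 33 = √(381), squaring gives (α + 33)^2 = 381, i.e. α^2 + 66α + 1089 = 381, so α^2 + 66α + 708 = 0. The discriminant of x^2 + 66x + 708 is (66)^2 - 4·(708) = 4356 - 2832 = 1524, and 4·(381) is not a perfect square in Q since 381 is squarefree and ≠ 1. Hence x^2 + 66x + 708 is irreducible over Q and is the minimal polynomial of α.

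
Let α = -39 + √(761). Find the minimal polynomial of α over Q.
m_α(x) = x^2 + 78x + 760

From α + 39 = √(761), squaring gives (α + 39)^2 = 761, i.e. α^2 + 78α + 1521 = 761, so α^2 + 78α + 760 = 0. The discriminant of x^2 + 78x + 760 is (78)^2 - 4·(760) = 6084 - 3040 = 3044, and 4·(761) is not a perfect square in Q since 761 is squarefree and ≠ 1. Hence x^2 + 78x + 760 is irreducible over Q and is the minimal polynomial of α.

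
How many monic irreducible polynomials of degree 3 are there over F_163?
There are 1443528 monic irreducible polynomials of degree 3 over F_163

Each element of F_{163^3} that lies in no proper subfield is a root of exactly one monic irreducible of degree 3 over F_163, and each such polynomial has 3 distinct roots in F_{163^3}. By Möbius inversion the count is N_163(3) = (1/3) Σ_{d|3} μ(3/d) · 163^d = (1/3)(μ(3)·163^1 + μ(1)·163^3) = 4330584/3 = 1443528.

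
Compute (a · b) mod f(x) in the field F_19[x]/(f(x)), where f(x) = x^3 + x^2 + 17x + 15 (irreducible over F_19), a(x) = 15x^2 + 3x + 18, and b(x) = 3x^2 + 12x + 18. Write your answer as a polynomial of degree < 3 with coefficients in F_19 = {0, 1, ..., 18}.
a · b ≡ 2x^2 + 16x + 7 (mod f(x))

Multiply in F_19[x]: a(x)·b(x) = (15x^2 + 3x + 18)·(3x^2 + 12x + 18) = 7x^4 + 18x^3 + 18x^2 + 4x + 1. This has degree ≥ 3, so divide by f(x) over F_19: 7x^4 + 18x^3 + 18x^2 + 4x + 1 = (7x + 11)·(x^3 + x^2 + 17x + 15) + (2x^2 + 16x + 7). Hence a·b ≡ 2x^2 + 16x + 7 (mod f). (F_19[x]/(f) is a field with 19^3 = 6859 elements since f is irreducible of degree 3.)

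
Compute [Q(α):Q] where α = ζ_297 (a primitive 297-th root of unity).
[Q(α):Q] = 180

The minimal polynomial of ζ_297 over Q is the 297-th cyclotomic polynomial Φ_297(x), which is irreducible over Q and has degree φ(297) = 180. Hence [Q(α):Q] = φ(297) = 180.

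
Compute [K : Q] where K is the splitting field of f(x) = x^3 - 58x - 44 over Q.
[K : Q] = 6

By the rational root test, any rational root of the monic integer polynomial f(x) = x^3 - 58x - 44 must be an integer dividing the constant term -44, i.e. one of ±{1, 2, 4, 11, 22, 44}. Evaluating: f(1) = -101, f(-1) = 13, f(2) = -152, f(-2) = 64, f(4) = -212, f(-4) = 124, f(11) = 649, f(-11) = -737, f(22) = 9328, f(-22) = -9416, f(44) = 82588, f(-44) = -82676; none is 0, so f has no rational root and is therefore irreducible over Q (a cubic with no linear factor over a field is irreducible). For an irreducible cubic, the Galois group is A_3 or S_3 according as the discriminant disc(f) = -4a^3 - 27b^2 = -4·(-58)^3 - 27·(-44)^2 = 728176 is or is not a square in Q. Here disc(f) = 728176 is not a perfect square in Q, so the Galois group of f over Q is not contained in A_3 and must be all of S_3. The splitting field has degree |S_3| = 6 over Q, so [K : Q] = 6.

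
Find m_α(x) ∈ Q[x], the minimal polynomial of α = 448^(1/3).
m_α(x) = x^3 - 448

α satisfies α^3 = 448, so x^3 - 448 annihilates α. By the rational root test, a rational root p/q (in lowest terms) of x^3 - 448 would satisfy p^3 = 448 q^3, forcing q = 1 and p^3 = 448; but 448 is not a perfect cube, contradiction. A monic cubic over Q with no rational root is irreducible (any nontrivial factorization would include a linear factor). Hence x^3 - 448 is the minimal polynomial of α, and in particular [Q(α):Q] = 3.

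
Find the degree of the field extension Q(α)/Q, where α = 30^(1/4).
[Q(α):Q] = 4

α is a root of x^4 - 30. By Eisenstein's criterion at the prime p = 2 (which divides the constant term 30 but p^2 = 4 does not, since 30 is squarefree), x^4 - 30 is irreducible over Q. Hence [Q(α):Q] = 4.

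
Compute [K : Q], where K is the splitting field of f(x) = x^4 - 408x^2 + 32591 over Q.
[K : Q] = 4

Solving the quadratic in x^2: x^2 = (408 ± √(408^2 - 4·32591))/2 = (408 ± √36100)/2 = (408 ± 190)/2, giving x^2 = 109 or x^2 = 299. So f(x) = (x^2 - 109)(x^2 - 299) and the roots of f are ±√109, ±√299. Hence the splitting field is K = Q(√109, √299). Since 109 and 299 are distinct squarefree integers > 1, their product 32591 is not a perfect square, so √299 ∉ Q(√109). By the tower law [K:Q] = [Q(√109,√299):Q(√109)] · [Q(√109):Q] = 2 · 2 = 4.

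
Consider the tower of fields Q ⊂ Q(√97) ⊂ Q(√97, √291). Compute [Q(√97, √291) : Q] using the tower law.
[Q(√97, √291) : Q] = 4

[Q(√97):Q] = 2 (min poly x^2 - 97, irreducible since 97 is squarefree > 1). For the top step, suppose √291 ∈ Q(√97), say √291 = c + d√97 with c, d ∈ Q. Squaring: 291 = c^2 + 97d^2 + 2cd√97. Since √97 ∉ Q this forces 2cd = 0. If d = 0 then √291 = c ∈ Q, contradicting 291 squarefree > 1. If c = 0 then 291 = 97d^2, so 97·291 = (97d)^2 is a perfect square in Q — but 97·291 = 28227 is not a perfect square (since 97 and 291 are distinct squarefree integers). Contradiction. Hence √291 ∉ Q(√97), so x^2 - 291 stays irreducible over Q(√97) and [Q(√97, √291) : Q(√97)] = 2. By the tower law, [Q(√97, √291) : Q] = 2 · 2 = 4.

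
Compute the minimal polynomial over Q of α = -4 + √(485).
m_α(x) = x^2 + 8x - 469

From α + 4 = √(485), squaring gives (α + 4)^2 = 485, i.e. α^2 + 8α + 16 = 485, so α^2 + 8α - 469 = 0. The discriminant of x^2 + 8x - 469 is (8)^2 - 4·(-469) = 64 + 1876 = 1940, and 4·(485) is not a perfect square in Q since 485 is squarefree and ≠ 1. Hence x^2 + 8x - 469 is irreducible over Q and is the minimal polynomial of α.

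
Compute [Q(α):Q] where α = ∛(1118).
[Q(α):Q] = 3

The minimal polynomial of α is x^3 - 1118, irreducible over Q since 1118 is not a perfect cube (so x^3 - 1118 has no rational root). Hence [Q(α):Q] = deg(m_α) = 3.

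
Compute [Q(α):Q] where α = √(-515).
[Q(α):Q] = 2

[Q(α):Q] equals the degree of the minimal polynomial of α. Here α^2 = -515 and x^2 + 515 is irreducible (d = -515 is squarefree, ≠ 1, hence not a square), so deg(m_α) = 2. Thus [Q(α):Q] = 2.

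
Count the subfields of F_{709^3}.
F_{709^3} has 2 subfields

The subfields of F_{p^n} are exactly the fields F_{p^d} for d | n (each is the fixed field of the unique index-d subgroup of Gal(F_{p^n}/F_p) ≅ Z/nZ). The divisors of n = 3 are {1, 3}, giving 2 subfields: F_{709^1}, F_{709^3}.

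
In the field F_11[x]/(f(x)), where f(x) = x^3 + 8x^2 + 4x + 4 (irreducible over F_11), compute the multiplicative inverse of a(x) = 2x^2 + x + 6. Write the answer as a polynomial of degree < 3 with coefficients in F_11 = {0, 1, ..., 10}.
a(x)^(-1) ≡ 3x + 6 (mod f(x))

Since f is irreducible over F_11, F_11[x]/(f) is a field and a(x) ≠ 0 has an inverse. Apply the extended Euclidean algorithm to f(x) and a(x) in F_11[x]: f(x) = (6x + 1)·a(x) + (9). The last nonzero remainder is the constant 9 = gcd(f, a) in F_11. Back-substituting through the division chain expresses 9 = s(x)·a(x) + t(x)·f(x) with s(x) ≡ 5x + 10 (mod f), so (5x + 10)·a(x) ≡ 9 (mod f). Multiplying by 9^(-1) ≡ 5 in F_11 gives a(x)^(-1) ≡ 5·(5x + 10) ≡ 3x + 6 (mod f). Check: (2x^2 + x + 6)·(3x + 6) = 6x^3 + 4x^2 + 2x + 3 ≡ 1 (mod x^3 + 8x^2 + 4x + 4).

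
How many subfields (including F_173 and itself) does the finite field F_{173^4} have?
F_{173^4} has 3 subfields

The subfields of F_{p^n} are exactly the fields F_{p^d} for d | n (each is the fixed field of the unique index-d subgroup of Gal(F_{p^n}/F_p) ≅ Z/nZ). The divisors of n = 4 are {1, 2, 4}, giving 3 subfields: F_{173^1}, F_{173^2}, F_{173^4}.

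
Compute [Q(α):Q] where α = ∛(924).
[Q(α):Q] = 3

The minimal polynomial of α is x^3 - 924, irreducible over Q since 924 is not a perfect cube (so x^3 - 924 has no rational root). Hence [Q(α):Q] = deg(m_α) = 3.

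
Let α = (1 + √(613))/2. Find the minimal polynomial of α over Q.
m_α(x) = x^2 - x - 153

From 2α - 1 = √(613), squaring gives (2α - 1)^2 = 613, i.e. 4α^2 - 4α + 1 = 613, so α^2 - α + (1 - 613)/4 = 0. Since 613 ≡ 1 (mod 4), (1 - 613)/4 = -153 ∈ Z. The polynomial x^2 - x - 153 has discriminant 1 - 4·(-153) = 613, which is not a perfect square in Q (d = 613 is squarefree and ≠ 1), so x^2 - x - 153 is irreducible over Q. It is the minimal polynomial of α.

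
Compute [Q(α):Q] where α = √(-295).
[Q(α):Q] = 2

[Q(α):Q] equals the degree of the minimal polynomial of α. Here α^2 = -295 and x^2 + 295 is irreducible (d = -295 is squarefree, ≠ 1, hence not a square), so deg(m_α) = 2. Thus [Q(α):Q] = 2.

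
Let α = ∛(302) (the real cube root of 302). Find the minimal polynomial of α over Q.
m_α(x) = x^3 - 302

α satisfies α^3 = 302, so x^3 - 302 annihilates α. By the rational root test, a rational root p/q (in lowest terms) of x^3 - 302 would satisfy p^3 = 302 q^3, forcing q = 1 and p^3 = 302; but 302 is not a perfect cube, contradiction. A monic cubic over Q with no rational root is irreducible (any nontrivial factorization would include a linear factor). Hence x^3 - 302 is the minimal polynomial of α, and in particular [Q(α):Q] = 3.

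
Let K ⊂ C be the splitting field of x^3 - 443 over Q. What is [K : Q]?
[K : Q] = 6

The roots of x^3 - 443 are ∛443, ω∛443, ω^2∛443 where ω = e^(2πi/3) is a primitive cube root of unity, so K = Q(∛443, ω). Now [Q(∛443):Q] = 3 (since 443 is not a perfect cube, x^3 - 443 is irreducible) and [Q(ω):Q] = 2. Both 2 and 3 divide [K:Q], and [K:Q] ≤ 3·2 = 6, so [K:Q] = 6. (Equivalently: Q(∛443) ⊂ R but ω ∉ R, so [K : Q(∛443)] = 2.)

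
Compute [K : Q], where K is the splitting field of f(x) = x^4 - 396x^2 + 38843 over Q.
[K : Q] = 4

Solving the quadratic in x^2: x^2 = (396 ± √(396^2 - 4·38843))/2 = (396 ± √1444)/2 = (396 ± 38)/2, giving x^2 = 179 or x^2 = 217. So f(x) = (x^2 - 179)(x^2 - 217) and the roots of f are ±√179, ±√217. Hence the splitting field is K = Q(√179, √217). Since 179 and 217 are distinct squarefree integers > 1, their product 38843 is not a perfect square, so √217 ∉ Q(√179). By the tower law [K:Q] = [Q(√179,√217):Q(√179)] · [Q(√179):Q] = 2 · 2 = 4.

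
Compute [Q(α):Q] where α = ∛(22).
[Q(α):Q] = 3

The minimal polynomial of α is x^3 - 22, irreducible over Q since 22 is not a perfect cube (so x^3 - 22 has no rational root). Hence [Q(α):Q] = deg(m_α) = 3.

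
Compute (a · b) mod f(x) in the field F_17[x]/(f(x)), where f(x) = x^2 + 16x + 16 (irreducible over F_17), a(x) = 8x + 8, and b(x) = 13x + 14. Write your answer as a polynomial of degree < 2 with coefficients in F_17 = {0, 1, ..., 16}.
a · b ≡ 14x + 12 (mod f(x))

Multiply in F_17[x]: a(x)·b(x) = (8x + 8)·(13x + 14) = 2x^2 + 12x + 10. This has degree ≥ 2, so divide by f(x) over F_17: 2x^2 + 12x + 10 = (2)·(x^2 + 16x + 16) + (14x + 12). Hence a·b ≡ 14x + 12 (mod f). (F_17[x]/(f) is a field with 17^2 = 289 elements since f is irreducible of degree 2.)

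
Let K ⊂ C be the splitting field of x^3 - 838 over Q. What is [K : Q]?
[K : Q] = 6

The roots of x^3 - 838 are ∛838, ω∛838, ω^2∛838 where ω = e^(2πi/3) is a primitive cube root of unity, so K = Q(∛838, ω). Now [Q(∛838):Q] = 3 (since 838 is not a perfect cube, x^3 - 838 is irreducible) and [Q(ω):Q] = 2. Both 2 and 3 divide [K:Q], and [K:Q] ≤ 3·2 = 6, so [K:Q] = 6. (Equivalently: Q(∛838) ⊂ R but ω ∉ R, so [K : Q(∛838)] = 2.)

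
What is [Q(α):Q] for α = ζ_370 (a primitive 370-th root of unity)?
[Q(α):Q] = 144

The minimal polynomial of ζ_370 over Q is the 370-th cyclotomic polynomial Φ_370(x), which is irreducible over Q and has degree φ(370) = 144. Hence [Q(α):Q] = φ(370) = 144.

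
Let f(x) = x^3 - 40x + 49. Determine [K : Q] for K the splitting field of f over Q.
[K : Q] = 6

By the rational root test, any rational root of the monic integer polynomial f(x) = x^3 - 40x + 49 must be an integer dividing the constant term 49, i.e. one of ±{1, 7, 49}. Evaluating: f(1) = 10, f(-1) = 88, f(7) = 112, f(-7) = -14, f(49) = 115738, f(-49) = -115640; none is 0, so f has no rational root and is therefore irreducible over Q (a cubic with no linear factor over a field is irreducible). For an irreducible cubic, the Galois group is A_3 or S_3 according as the discriminant disc(f) = -4a^3 - 27b^2 = -4·(-40)^3 - 27·(49)^2 = 191173 is or is not a square in Q. Here disc(f) = 191173 is not a perfect square in Q, so the Galois group of f over Q is not contained in A_3 and must be all of S_3. The splitting field has degree |S_3| = 6 over Q, so [K : Q] = 6.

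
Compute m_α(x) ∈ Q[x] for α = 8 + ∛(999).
m_α(x) = x^3 - 24x^2 + 192x - 1511

Set β = α - 8 = ∛(999), so β^3 = 999. Then (α - 8)^3 - 999 = 0, i.e. α is a root of g(x) = (x - 8)^3 - 999 = x^3 - 24x^2 + 192x - 1511. Since g(x) = h(x - 8) where h(x) = x^3 - 999, and h is irreducible over Q (because 999 is not a perfect cube, so h has no rational root, and a monic cubic with no rational root is irreducible), g is also irreducible (irreducibility is preserved under the substitution x → x - 8). Hence m_α(x) = x^3 - 24x^2 + 192x - 1511.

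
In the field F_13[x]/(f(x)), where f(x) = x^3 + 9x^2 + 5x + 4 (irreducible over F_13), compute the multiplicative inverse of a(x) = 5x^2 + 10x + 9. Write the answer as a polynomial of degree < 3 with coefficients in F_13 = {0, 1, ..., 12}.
a(x)^(-1) ≡ 12x^2 + 6x + 3 (mod f(x))

Since f is irreducible over F_13, F_13[x]/(f) is a field and a(x) ≠ 0 has an inverse. Apply the extended Euclidean algorithm to f(x) and a(x) in F_13[x]: f(x) = (8x + 4)·a(x) + (10x + 7);  a(x) = (7x)·(10x + 7) + (9). The last nonzero remainder is the constant 9 = gcd(f, a) in F_13. Back-substituting through the division chain expresses 9 = s(x)·a(x) + t(x)·f(x) with s(x) ≡ 4x^2 + 2x + 1 (mod f), so (4x^2 + 2x + 1)·a(x) ≡ 9 (mod f). Multiplying by 9^(-1) ≡ 3 in F_13 gives a(x)^(-1) ≡ 3·(4x^2 + 2x + 1) ≡ 12x^2 + 6x + 3 (mod f). Check: (5x^2 + 10x + 9)·(12x^2 + 6x + 3) = 8x^4 + 7x^3 + x^2 + 6x + 1 ≡ 1 (mod x^3 + 9x^2 + 5x + 4).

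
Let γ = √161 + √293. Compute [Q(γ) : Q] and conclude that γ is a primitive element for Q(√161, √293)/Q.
[Q(γ) : Q] = 4 (equivalently, Q(γ) = Q(√161, √293))

Obviously Q(γ) ⊆ Q(√161, √293), and [Q(√161, √293):Q] = 4 (since 161, 293 are distinct squarefree integers > 1 with 47173 not a perfect square). To show equality we compute the minimal polynomial of γ. From γ = √161 + √293: γ^2 = 161 + 2√(47173) + 293 = 454 + 2√(47173), so γ^2 - 454 = 2√(47173); squaring, (γ^2 - 454)^2 = 4·47173, i.e. γ^4 - 908γ^2 + 206116 - 188692 = 0, i.e. γ^4 - 908γ^2 + 17424 = 0. So γ is a root of x^4 - 908x^2 + 17424. This polynomial is irreducible over Q: it has no rational root (each ±√161 ± √293 is irrational), and any factorization into two quadratics over Q would force √(47173) ∈ Q (pairing opposite roots) or √161, √293 ∈ Q (other pairings), all impossible. Hence [Q(γ):Q] = 4 = [Q(√161, √293):Q], so Q(γ) = Q(√161, √293).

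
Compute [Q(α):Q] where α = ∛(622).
[Q(α):Q] = 3

The minimal polynomial of α is x^3 - 622, irreducible over Q since 622 is not a perfect cube (so x^3 - 622 has no rational root). Hence [Q(α):Q] = deg(m_α) = 3.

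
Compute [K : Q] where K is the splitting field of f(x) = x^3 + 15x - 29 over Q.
[K : Q] = 6

By the rational root test, any rational root of the monic integer polynomial f(x) = x^3 + 15x - 29 must be an integer dividing the constant term -29, i.e. one of ±{1, 29}. Evaluating: f(1) = -13, f(-1) = -45, f(29) = 24795, f(-29) = -24853; none is 0, so f has no rational root and is therefore irreducible over Q (a cubic with no linear factor over a field is irreducible). For an irreducible cubic, the Galois group is A_3 or S_3 according as the discriminant disc(f) = -4a^3 - 27b^2 = -4·(15)^3 - 27·(-29)^2 = -36207 is or is not a square in Q. Here disc(f) = -36207 is not a perfect square in Q, so the Galois group of f over Q is not contained in A_3 and must be all of S_3. The splitting field has degree |S_3| = 6 over Q, so [K : Q] = 6.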